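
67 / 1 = 67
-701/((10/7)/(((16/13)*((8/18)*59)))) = -9264416/585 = -15836.61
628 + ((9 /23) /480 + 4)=2325763 /3680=632.00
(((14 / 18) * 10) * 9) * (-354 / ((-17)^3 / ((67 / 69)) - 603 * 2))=553420 / 139933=3.95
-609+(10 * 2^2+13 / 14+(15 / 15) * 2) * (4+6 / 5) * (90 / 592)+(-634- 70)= -2650219 / 2072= -1279.06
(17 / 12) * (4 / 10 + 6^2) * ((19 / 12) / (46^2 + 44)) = 29393 / 777600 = 0.04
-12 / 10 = -6 / 5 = -1.20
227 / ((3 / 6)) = 454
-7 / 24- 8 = -199 / 24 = -8.29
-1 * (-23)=23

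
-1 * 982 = -982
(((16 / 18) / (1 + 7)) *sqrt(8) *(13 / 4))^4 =28561 / 26244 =1.09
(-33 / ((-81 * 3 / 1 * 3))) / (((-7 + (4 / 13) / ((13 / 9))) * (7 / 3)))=-1859 / 650349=-0.00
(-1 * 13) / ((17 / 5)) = -65 / 17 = -3.82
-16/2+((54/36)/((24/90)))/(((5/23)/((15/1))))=3041/8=380.12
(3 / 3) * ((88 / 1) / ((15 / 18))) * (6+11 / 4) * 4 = 3696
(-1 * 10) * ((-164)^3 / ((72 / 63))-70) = 38596460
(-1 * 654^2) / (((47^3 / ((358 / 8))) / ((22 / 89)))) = -421086402 / 9240247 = -45.57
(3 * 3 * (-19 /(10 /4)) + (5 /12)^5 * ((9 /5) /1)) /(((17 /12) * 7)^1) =-9452491 /1370880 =-6.90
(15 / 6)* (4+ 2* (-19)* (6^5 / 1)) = -738710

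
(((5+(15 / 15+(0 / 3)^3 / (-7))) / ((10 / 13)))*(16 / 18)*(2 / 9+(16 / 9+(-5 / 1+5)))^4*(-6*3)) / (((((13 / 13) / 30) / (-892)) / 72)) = 3847274496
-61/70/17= -61/1190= -0.05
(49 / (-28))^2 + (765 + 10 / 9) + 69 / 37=4108093 / 5328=771.04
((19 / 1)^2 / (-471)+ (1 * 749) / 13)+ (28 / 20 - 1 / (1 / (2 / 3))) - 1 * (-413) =470.58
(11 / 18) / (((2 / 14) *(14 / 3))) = 11 / 12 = 0.92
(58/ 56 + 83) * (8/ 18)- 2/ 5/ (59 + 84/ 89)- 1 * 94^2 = -14786363839/ 1680525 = -8798.66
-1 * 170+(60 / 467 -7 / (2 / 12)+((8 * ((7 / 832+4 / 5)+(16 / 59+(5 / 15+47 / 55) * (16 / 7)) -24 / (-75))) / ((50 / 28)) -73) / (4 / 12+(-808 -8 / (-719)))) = -3634589222562598427 / 17160157117317500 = -211.80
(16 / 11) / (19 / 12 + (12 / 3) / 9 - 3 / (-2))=576 / 1397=0.41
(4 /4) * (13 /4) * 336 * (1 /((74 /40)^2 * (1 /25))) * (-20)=-218400000 /1369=-159532.51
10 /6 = 5 /3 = 1.67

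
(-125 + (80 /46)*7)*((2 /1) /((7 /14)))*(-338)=3508440 /23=152540.87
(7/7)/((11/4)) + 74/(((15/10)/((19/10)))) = 15526/165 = 94.10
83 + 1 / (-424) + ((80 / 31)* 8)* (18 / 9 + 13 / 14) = 13199327 / 92008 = 143.46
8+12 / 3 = 12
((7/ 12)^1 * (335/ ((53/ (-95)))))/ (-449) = 222775/ 285564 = 0.78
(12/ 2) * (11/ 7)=66/ 7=9.43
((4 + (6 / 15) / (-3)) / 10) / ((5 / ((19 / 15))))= 0.10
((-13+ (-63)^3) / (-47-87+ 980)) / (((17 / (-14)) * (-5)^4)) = 350084 / 898875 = 0.39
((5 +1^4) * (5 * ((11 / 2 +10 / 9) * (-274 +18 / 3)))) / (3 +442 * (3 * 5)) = -2380 / 297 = -8.01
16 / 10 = 8 / 5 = 1.60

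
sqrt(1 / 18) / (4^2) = sqrt(2) / 96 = 0.01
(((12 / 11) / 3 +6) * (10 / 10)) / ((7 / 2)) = 20 / 11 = 1.82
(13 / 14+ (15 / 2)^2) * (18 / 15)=4803 / 70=68.61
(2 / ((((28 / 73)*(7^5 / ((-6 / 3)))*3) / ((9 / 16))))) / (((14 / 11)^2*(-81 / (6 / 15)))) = 8833 / 24903940320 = 0.00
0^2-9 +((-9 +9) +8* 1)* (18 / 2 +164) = 1375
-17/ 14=-1.21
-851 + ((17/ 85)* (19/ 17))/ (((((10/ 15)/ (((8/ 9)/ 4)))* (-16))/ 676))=-871231/ 1020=-854.15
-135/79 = -1.71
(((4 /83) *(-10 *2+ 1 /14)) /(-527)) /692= 9 /3417442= 0.00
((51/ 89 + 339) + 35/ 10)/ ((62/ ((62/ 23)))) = 61067/ 4094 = 14.92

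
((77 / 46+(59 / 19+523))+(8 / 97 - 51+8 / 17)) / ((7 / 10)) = 3439718165 / 5044291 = 681.90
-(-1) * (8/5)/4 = 2/5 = 0.40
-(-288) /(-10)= -144 /5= -28.80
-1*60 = -60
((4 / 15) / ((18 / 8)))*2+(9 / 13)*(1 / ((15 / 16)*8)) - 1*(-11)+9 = 35678 / 1755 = 20.33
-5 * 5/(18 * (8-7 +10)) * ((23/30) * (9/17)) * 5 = -575/2244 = -0.26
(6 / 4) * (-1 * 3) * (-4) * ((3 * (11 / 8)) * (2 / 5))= 297 / 10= 29.70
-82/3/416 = -41/624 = -0.07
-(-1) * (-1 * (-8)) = 8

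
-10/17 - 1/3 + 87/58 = 0.58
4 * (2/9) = 8/9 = 0.89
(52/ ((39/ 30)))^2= 1600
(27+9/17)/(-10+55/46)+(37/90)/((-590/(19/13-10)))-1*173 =-2066795761/11735100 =-176.12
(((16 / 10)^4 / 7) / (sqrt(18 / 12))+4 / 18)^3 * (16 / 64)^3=0.02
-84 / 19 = -4.42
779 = 779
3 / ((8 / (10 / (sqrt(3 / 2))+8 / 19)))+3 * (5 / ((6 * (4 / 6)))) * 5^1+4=5 * sqrt(6) / 4+1741 / 76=25.97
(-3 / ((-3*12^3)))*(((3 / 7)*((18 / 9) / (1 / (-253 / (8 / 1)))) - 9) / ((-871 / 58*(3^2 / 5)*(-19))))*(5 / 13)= -244325 / 15613782912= -0.00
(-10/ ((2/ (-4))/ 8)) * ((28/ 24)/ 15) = 112/ 9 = 12.44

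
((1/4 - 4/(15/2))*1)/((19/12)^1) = -0.18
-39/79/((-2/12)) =234/79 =2.96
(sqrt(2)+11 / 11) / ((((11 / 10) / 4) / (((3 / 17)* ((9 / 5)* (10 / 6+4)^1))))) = 72 / 11+72* sqrt(2) / 11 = 15.80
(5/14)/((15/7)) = 1/6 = 0.17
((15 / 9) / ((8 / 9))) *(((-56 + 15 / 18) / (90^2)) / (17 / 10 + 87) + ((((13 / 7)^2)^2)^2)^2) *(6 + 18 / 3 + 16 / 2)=14342456080994676518208445 / 19101490901072984376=750855.32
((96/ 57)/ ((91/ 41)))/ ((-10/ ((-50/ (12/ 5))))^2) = 51250/ 15561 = 3.29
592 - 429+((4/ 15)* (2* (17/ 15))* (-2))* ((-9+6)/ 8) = 12259/ 75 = 163.45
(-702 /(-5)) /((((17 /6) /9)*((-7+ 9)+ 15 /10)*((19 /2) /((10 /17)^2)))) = 3032640 /653429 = 4.64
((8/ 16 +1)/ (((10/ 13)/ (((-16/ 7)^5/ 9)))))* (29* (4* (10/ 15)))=-790626304/ 756315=-1045.37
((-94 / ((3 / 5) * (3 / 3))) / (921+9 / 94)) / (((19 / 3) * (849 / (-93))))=44180 / 15017961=0.00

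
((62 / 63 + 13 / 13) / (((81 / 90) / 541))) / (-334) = -338125 / 94689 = -3.57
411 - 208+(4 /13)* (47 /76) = 50188 /247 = 203.19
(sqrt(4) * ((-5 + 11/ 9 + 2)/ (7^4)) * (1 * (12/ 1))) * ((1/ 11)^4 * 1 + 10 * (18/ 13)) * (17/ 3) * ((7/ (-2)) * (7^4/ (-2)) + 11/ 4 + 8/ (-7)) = -168732449395648/ 28790340579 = -5860.73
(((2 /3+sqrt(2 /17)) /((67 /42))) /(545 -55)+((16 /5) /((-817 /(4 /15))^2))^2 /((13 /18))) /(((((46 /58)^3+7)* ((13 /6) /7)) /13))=219501* sqrt(34) /520779275+7945991552206259795002 /1663441859811968202890625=0.01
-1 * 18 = -18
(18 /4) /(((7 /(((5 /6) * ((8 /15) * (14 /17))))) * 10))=2 /85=0.02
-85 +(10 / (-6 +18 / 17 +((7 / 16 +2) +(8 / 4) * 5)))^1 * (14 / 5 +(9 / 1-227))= -758659 / 2039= -372.07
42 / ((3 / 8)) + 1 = 113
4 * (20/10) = 8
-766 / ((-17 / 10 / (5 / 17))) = 38300 / 289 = 132.53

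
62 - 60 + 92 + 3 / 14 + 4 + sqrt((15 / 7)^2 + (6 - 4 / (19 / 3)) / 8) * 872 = 1375 / 14 + 436 * sqrt(372381) / 133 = 2098.67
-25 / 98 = -0.26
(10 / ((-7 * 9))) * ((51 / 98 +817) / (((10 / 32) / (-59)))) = 75630448 / 3087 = 24499.66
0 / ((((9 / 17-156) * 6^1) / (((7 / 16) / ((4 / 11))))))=0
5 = 5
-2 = -2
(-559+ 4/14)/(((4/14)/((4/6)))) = -3911/3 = -1303.67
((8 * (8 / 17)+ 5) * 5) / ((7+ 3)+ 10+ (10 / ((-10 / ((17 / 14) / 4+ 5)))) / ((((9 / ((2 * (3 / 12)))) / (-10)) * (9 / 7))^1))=3576 / 1819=1.97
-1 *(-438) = 438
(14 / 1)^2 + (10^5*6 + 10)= 600206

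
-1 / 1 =-1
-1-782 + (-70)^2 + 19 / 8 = 4119.38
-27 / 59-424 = -25043 / 59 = -424.46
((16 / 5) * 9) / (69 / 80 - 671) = -2304 / 53611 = -0.04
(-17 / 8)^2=289 / 64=4.52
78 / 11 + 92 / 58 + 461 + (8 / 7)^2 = 7361939 / 15631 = 470.98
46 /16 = 23 /8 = 2.88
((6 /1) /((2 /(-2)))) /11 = -6 /11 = -0.55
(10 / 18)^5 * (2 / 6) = 3125 / 177147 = 0.02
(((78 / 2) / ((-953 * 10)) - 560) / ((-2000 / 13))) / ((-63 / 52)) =-901925791 / 300195000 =-3.00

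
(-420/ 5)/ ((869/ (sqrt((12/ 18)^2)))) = -56/ 869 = -0.06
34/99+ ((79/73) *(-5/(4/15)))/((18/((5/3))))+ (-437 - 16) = -26279417/57816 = -454.54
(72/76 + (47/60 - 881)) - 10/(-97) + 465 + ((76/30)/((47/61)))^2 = -1477922594237/3664068300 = -403.36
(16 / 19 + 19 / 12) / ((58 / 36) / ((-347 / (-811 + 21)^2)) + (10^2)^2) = 82239 / 240817400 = 0.00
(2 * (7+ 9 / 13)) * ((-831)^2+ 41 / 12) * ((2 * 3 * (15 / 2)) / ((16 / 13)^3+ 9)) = 1050348477750 / 23869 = 44004712.29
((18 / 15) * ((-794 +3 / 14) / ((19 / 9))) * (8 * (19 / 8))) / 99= -33339 / 385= -86.59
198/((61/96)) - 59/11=205489/671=306.24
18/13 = 1.38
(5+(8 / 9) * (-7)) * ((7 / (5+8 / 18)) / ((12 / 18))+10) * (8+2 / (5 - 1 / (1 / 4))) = -9185 / 63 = -145.79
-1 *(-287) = 287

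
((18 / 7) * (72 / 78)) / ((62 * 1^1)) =108 / 2821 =0.04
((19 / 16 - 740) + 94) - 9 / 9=-10333 / 16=-645.81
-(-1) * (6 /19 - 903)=-17151 /19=-902.68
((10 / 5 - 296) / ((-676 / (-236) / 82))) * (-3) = 25249.21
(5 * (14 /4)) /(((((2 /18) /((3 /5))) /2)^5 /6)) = 9642465504 /625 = 15427944.81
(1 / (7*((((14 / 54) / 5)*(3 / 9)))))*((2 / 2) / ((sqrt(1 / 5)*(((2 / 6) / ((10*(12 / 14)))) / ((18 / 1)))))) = 1312200*sqrt(5) / 343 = 8554.43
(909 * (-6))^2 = 29746116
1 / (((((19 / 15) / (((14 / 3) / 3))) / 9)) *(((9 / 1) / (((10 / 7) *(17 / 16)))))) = 425 / 228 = 1.86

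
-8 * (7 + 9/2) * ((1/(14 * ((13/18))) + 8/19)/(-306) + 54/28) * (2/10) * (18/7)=-93790136/1028755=-91.17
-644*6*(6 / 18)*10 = -12880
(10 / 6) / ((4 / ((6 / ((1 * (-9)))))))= -0.28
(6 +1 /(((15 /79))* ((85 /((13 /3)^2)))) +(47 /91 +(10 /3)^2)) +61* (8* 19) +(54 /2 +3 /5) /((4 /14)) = 9802548451 /1044225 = 9387.39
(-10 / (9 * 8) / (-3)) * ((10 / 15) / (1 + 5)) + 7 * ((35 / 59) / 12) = 5035 / 14337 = 0.35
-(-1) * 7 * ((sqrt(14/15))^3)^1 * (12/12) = 98 * sqrt(210)/225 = 6.31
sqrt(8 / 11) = 2 *sqrt(22) / 11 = 0.85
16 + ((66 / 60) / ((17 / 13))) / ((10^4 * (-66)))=163199987 / 10200000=16.00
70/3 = 23.33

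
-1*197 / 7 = -197 / 7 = -28.14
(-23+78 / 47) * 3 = -64.02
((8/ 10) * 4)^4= 65536/ 625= 104.86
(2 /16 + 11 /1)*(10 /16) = 445 /64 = 6.95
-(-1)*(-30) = -30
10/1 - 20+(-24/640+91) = 6477/80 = 80.96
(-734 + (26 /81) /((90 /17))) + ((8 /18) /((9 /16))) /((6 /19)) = -2666089 /3645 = -731.44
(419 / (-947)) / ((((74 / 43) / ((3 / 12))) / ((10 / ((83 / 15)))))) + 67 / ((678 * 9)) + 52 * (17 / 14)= 15661387707947 / 248444870436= 63.04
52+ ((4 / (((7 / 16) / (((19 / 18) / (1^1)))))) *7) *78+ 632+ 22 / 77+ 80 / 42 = 125066 / 21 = 5955.52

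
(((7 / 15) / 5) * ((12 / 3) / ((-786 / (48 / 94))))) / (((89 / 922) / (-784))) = 80958976 / 41097975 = 1.97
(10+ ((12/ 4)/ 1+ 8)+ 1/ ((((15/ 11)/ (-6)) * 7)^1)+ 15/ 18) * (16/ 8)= 4453/ 105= 42.41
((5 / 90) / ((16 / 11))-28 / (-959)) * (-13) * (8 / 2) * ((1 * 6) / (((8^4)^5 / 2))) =-0.00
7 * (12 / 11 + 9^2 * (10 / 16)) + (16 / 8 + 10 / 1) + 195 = 50073 / 88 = 569.01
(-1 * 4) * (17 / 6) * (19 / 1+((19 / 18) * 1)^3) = -2000339 / 8748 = -228.66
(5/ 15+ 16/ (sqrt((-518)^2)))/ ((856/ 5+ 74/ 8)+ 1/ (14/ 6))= 5660/ 2810853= 0.00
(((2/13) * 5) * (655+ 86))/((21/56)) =1520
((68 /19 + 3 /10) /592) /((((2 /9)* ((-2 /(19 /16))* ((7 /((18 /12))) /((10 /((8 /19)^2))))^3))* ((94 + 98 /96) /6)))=-1895736121688475 /971126515695616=-1.95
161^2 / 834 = 25921 / 834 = 31.08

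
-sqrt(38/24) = -sqrt(57)/6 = -1.26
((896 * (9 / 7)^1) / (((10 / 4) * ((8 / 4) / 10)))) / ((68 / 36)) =20736 / 17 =1219.76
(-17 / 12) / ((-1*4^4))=17 / 3072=0.01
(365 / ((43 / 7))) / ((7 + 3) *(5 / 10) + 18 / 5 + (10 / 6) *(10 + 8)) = 12775 / 8299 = 1.54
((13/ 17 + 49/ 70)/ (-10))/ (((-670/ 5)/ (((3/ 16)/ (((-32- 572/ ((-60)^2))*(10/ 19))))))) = -127737/ 10549144640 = -0.00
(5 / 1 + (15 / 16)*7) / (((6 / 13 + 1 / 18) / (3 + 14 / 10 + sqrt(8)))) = 21645*sqrt(2) / 484 + 4329 / 44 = 161.63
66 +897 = 963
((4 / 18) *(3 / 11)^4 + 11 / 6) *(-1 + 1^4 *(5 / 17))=-1.29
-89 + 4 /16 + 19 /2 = -317 /4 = -79.25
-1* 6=-6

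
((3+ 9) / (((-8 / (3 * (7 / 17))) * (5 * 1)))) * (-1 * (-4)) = -126 / 85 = -1.48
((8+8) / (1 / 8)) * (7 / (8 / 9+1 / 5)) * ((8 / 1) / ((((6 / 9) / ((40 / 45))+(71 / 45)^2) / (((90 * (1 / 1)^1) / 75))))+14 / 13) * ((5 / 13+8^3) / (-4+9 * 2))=26439446551680 / 217285159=121680.87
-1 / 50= -0.02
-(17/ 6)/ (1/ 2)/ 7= -17/ 21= -0.81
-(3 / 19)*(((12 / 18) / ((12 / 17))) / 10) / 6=-17 / 6840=-0.00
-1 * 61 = -61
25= 25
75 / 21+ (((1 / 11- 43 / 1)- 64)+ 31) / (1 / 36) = -210145 / 77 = -2729.16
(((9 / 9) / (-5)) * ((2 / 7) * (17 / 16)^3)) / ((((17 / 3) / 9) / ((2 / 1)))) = -0.22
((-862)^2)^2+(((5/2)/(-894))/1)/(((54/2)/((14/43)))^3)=386218653714537297171722/699526517607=552114385936.00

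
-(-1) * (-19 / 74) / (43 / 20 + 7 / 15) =-570 / 5809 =-0.10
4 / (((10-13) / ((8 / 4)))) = -2.67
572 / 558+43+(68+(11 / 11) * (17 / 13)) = 411058 / 3627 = 113.33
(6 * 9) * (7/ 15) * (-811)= -102186/ 5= -20437.20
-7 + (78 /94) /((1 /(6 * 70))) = 16051 /47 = 341.51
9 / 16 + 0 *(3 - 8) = 9 / 16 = 0.56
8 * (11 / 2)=44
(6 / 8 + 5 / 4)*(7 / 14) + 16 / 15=31 / 15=2.07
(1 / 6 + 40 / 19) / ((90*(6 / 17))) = 4403 / 61560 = 0.07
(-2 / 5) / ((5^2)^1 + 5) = -1 / 75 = -0.01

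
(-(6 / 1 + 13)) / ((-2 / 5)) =95 / 2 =47.50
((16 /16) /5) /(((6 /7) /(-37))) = -259 /30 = -8.63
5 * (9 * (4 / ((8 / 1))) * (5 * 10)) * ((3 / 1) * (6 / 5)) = 4050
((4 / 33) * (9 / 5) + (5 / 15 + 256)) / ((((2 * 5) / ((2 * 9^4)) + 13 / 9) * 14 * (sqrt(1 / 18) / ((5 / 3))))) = 92577897 * sqrt(2) / 1460228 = 89.66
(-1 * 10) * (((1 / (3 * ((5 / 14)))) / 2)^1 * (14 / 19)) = -196 / 57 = -3.44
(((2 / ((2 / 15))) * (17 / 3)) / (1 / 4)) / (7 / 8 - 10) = -2720 / 73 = -37.26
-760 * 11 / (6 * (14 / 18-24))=60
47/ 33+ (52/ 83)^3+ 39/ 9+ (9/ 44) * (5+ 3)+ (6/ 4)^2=746445107/ 75475884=9.89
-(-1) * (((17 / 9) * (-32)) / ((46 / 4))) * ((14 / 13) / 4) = -3808 / 2691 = -1.42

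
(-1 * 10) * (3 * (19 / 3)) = -190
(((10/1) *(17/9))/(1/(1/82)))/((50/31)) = 527/3690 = 0.14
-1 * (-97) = 97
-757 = -757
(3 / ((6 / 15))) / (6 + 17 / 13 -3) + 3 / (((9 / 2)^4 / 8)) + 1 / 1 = 685745 / 244944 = 2.80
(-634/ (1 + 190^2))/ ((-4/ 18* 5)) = 2853/ 180505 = 0.02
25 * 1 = 25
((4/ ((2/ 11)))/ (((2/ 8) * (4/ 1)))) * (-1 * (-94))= 2068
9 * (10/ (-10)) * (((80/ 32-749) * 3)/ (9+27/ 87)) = 43297/ 20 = 2164.85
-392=-392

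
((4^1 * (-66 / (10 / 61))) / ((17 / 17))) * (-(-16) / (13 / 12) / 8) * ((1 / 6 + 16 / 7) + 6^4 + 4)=-1761874224 / 455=-3872251.04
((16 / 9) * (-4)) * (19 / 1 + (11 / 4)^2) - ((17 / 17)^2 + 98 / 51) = -29347 / 153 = -191.81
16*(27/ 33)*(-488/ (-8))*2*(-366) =-6429888/ 11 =-584535.27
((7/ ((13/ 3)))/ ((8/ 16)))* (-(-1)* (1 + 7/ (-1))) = -252/ 13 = -19.38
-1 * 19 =-19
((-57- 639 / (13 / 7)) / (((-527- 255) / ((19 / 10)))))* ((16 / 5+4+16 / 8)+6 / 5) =99066 / 9775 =10.13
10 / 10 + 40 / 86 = 63 / 43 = 1.47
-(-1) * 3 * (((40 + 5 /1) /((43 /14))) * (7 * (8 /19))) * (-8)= -846720 /817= -1036.38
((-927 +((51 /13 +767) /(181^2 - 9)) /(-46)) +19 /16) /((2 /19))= -43065143975 /4896424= -8795.22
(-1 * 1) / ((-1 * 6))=0.17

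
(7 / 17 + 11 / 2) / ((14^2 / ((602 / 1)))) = 8643 / 476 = 18.16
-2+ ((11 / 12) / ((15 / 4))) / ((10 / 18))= -39 / 25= -1.56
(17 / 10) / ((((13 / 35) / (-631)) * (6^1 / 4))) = -75089 / 39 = -1925.36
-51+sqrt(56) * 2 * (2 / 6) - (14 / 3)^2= -655 / 9+4 * sqrt(14) / 3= -67.79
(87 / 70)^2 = 7569 / 4900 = 1.54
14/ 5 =2.80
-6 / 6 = -1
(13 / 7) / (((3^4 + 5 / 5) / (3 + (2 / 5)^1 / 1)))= 0.08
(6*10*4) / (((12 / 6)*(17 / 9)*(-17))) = -1080 / 289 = -3.74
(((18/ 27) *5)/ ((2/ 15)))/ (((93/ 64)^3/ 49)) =321126400/ 804357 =399.23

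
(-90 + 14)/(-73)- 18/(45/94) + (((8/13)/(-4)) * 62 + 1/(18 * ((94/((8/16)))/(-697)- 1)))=-139508321/3023514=-46.14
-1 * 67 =-67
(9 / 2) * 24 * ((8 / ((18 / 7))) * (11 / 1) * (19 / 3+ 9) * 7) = 396704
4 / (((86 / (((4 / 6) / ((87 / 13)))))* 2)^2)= 169 / 125955729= 0.00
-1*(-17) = 17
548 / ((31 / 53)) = 29044 / 31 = 936.90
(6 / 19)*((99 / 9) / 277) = 66 / 5263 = 0.01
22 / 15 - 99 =-1463 / 15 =-97.53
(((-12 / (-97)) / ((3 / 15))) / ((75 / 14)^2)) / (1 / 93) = 24304 / 12125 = 2.00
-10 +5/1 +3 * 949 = 2842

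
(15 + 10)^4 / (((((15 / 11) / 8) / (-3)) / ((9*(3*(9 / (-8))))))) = 208828125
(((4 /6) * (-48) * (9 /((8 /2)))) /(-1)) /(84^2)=1 /98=0.01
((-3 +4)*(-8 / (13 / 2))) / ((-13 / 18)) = 1.70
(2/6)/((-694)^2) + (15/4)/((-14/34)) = -46056439/5057178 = -9.11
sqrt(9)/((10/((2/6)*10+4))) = 11/5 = 2.20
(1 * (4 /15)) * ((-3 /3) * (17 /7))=-68 /105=-0.65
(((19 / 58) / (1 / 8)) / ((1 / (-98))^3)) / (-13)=71530592 / 377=189736.32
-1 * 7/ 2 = -7/ 2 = -3.50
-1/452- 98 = -44297/452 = -98.00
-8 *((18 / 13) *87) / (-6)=2088 / 13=160.62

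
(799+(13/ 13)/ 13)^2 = 107910544/ 169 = 638523.93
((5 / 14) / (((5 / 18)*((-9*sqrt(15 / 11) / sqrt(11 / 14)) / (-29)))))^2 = 101761 / 10290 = 9.89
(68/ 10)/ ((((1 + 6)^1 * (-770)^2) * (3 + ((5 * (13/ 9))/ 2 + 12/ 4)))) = 153/ 897502375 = 0.00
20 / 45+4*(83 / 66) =542 / 99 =5.47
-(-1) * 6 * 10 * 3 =180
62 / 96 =31 / 48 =0.65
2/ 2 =1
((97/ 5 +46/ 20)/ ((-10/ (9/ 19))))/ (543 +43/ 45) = -17577/ 9301640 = -0.00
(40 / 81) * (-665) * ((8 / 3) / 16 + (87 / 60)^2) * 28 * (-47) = 238300622 / 243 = 980661.00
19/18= 1.06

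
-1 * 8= -8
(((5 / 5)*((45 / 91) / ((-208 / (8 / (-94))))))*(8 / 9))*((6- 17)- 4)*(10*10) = -15000 / 55601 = -0.27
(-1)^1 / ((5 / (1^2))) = -1 / 5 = -0.20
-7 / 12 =-0.58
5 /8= 0.62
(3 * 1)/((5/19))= 57/5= 11.40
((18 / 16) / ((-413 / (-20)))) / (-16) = -45 / 13216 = -0.00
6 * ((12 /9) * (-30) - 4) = -264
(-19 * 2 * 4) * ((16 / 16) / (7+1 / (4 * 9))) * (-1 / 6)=912 / 253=3.60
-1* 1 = -1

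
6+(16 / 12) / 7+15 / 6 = 365 / 42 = 8.69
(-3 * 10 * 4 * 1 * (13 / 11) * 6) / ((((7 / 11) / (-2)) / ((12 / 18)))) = 12480 / 7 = 1782.86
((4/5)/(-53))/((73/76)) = -304/19345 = -0.02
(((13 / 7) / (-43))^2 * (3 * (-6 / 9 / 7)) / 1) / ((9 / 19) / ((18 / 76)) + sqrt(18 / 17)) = -5746 / 15855175 + 507 * sqrt(34) / 15855175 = -0.00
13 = 13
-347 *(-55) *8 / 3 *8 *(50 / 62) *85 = 2595560000 / 93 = 27909247.31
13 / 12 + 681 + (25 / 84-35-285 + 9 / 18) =15241 / 42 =362.88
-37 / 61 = -0.61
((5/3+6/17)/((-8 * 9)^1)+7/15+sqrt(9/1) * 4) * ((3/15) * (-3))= -228373/30600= -7.46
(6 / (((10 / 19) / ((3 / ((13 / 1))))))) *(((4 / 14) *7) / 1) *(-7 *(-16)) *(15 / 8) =1104.92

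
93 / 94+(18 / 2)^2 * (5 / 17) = 39651 / 1598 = 24.81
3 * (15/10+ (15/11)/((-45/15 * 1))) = 3.14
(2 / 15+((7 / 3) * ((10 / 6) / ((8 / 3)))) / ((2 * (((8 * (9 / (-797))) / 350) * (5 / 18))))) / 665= -15.29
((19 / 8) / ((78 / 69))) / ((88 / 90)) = 19665 / 9152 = 2.15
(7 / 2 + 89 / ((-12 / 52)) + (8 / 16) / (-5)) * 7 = -40138 / 15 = -2675.87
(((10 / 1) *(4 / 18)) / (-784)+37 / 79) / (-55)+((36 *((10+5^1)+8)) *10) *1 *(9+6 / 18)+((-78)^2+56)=639379198727 / 7664580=83419.99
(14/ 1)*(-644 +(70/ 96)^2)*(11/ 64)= -114156427/ 73728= -1548.35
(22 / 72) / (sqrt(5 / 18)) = 11 * sqrt(10) / 60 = 0.58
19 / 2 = 9.50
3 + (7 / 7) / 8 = 25 / 8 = 3.12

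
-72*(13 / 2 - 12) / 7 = 396 / 7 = 56.57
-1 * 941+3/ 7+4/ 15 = -98732/ 105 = -940.30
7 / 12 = 0.58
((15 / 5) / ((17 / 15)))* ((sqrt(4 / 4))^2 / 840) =3 / 952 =0.00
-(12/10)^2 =-36/25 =-1.44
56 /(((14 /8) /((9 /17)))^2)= 10368 /2023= 5.13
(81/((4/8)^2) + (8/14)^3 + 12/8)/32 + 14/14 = 245373/21952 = 11.18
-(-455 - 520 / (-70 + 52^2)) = 599495 / 1317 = 455.20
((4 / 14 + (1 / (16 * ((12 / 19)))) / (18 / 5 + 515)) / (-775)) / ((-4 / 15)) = 996377 / 720231680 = 0.00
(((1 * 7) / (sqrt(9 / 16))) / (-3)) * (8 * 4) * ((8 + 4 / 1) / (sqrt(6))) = -1792 * sqrt(6) / 9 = -487.72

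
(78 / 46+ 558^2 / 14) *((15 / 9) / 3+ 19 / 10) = 263797313 / 4830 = 54616.42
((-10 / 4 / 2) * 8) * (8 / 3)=-80 / 3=-26.67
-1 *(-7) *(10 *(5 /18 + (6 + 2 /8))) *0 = 0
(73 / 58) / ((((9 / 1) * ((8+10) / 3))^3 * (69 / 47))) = 3431 / 630170928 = 0.00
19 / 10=1.90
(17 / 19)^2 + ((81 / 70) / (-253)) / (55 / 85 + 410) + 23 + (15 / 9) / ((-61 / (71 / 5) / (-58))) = 126062218769863 / 2722533523710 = 46.30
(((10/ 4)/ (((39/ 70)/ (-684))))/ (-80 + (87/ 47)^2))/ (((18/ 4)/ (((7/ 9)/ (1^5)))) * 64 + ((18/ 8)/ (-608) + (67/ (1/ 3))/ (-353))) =176556484518400/ 1628535556153649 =0.11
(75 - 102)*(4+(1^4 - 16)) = 297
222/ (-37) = -6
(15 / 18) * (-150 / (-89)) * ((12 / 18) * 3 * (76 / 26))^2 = 722000 / 15041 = 48.00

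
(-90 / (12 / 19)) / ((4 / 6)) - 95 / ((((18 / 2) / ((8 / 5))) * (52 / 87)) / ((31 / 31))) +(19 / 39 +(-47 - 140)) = -22283 / 52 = -428.52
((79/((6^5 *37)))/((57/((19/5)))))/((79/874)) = 437/2157840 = 0.00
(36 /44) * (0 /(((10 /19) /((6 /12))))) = 0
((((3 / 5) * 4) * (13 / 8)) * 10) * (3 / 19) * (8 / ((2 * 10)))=234 / 95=2.46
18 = 18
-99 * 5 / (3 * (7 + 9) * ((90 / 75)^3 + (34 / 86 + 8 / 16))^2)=-1.50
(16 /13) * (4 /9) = 64 /117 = 0.55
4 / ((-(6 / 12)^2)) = -16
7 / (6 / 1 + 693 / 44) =28 / 87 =0.32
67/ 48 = 1.40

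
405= 405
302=302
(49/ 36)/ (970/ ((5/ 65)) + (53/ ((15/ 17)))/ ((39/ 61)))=0.00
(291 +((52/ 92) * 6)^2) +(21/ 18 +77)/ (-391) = 16311559/ 53958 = 302.30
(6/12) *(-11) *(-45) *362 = 89595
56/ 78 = 28/ 39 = 0.72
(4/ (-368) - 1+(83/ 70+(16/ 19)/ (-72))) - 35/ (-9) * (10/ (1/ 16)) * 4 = 2489.05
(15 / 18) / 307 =0.00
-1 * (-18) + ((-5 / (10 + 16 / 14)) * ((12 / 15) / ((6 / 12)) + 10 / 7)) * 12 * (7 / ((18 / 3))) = -40 / 39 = -1.03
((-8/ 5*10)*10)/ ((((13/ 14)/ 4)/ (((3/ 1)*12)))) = -322560/ 13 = -24812.31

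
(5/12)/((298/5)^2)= 125/1065648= 0.00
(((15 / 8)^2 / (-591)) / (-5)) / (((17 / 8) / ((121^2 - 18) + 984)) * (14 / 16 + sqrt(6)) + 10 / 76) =0.01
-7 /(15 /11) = -77 /15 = -5.13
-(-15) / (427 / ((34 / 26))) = 255 / 5551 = 0.05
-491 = -491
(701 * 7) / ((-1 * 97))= -4907 / 97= -50.59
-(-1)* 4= 4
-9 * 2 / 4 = -9 / 2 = -4.50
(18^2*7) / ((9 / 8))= 2016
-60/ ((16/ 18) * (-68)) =0.99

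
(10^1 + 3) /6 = 13 /6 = 2.17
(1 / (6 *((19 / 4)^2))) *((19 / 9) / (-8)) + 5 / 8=2557 / 4104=0.62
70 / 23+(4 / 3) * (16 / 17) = 5042 / 1173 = 4.30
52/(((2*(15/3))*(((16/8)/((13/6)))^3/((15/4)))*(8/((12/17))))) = 28561/13056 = 2.19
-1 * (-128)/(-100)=-32/25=-1.28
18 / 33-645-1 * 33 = -7452 / 11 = -677.45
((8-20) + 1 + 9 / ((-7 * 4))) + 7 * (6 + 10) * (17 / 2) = 26339 / 28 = 940.68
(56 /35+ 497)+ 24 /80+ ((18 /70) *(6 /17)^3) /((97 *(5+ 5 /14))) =59439073317 /119140250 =498.90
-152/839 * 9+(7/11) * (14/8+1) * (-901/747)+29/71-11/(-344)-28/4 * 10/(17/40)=-43719480235537/260224555464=-168.01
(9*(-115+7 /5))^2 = 1045301.76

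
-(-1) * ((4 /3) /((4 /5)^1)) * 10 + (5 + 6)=83 /3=27.67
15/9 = 5/3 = 1.67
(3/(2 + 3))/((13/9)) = 27/65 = 0.42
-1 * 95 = -95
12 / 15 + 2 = 14 / 5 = 2.80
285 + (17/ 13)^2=286.71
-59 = -59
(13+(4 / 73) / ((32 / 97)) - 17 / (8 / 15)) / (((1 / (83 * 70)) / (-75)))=1190251125 / 146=8152404.97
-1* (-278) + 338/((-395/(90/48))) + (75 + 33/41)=4563109/12956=352.20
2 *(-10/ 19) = -20/ 19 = -1.05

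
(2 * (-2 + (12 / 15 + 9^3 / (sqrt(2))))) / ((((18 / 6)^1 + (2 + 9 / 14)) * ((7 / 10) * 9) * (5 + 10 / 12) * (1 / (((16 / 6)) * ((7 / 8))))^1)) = -32 / 1185 + 648 * sqrt(2) / 79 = 11.57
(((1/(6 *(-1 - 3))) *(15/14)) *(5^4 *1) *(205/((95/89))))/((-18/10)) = 57015625/19152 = 2977.01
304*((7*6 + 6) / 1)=14592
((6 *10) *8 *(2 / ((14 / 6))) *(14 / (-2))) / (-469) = 6.14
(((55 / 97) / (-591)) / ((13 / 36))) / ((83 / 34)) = -22440 / 20618611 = -0.00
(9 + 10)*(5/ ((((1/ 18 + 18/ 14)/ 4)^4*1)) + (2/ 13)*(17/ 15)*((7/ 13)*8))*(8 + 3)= 1013336471479024/ 12235960815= 82816.26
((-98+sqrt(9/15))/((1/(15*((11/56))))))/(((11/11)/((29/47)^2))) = -971355/8836+27753*sqrt(15)/123704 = -109.06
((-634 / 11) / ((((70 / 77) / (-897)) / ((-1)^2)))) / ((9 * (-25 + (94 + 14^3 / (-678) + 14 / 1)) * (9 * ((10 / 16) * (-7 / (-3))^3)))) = 1.12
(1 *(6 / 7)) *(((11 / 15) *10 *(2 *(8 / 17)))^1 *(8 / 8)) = 5.92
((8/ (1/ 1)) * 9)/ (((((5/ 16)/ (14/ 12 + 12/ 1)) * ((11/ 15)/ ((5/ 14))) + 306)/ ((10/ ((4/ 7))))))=1990800/ 483557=4.12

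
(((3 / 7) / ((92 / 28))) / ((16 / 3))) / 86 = 9 / 31648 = 0.00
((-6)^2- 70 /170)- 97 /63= 36466 /1071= 34.05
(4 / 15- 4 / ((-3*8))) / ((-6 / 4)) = -13 / 45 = -0.29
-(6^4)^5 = -3656158440062976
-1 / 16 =-0.06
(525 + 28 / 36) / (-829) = -4732 / 7461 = -0.63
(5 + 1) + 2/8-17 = -43/4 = -10.75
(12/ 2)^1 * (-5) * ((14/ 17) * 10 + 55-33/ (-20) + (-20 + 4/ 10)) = -46191/ 34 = -1358.56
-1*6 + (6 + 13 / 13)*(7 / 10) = -11 / 10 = -1.10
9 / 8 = 1.12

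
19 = 19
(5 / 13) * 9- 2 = 19 / 13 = 1.46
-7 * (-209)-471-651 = 341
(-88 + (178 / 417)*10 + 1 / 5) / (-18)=174163 / 37530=4.64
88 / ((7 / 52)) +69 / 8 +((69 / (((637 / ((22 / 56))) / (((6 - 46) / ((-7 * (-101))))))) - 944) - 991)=-32096696291 / 25220104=-1272.66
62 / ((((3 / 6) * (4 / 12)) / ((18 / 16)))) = 837 / 2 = 418.50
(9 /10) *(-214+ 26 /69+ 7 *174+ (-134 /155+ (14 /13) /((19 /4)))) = 3977313342 /4402775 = 903.37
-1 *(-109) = 109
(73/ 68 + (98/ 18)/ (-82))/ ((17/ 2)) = 25271/ 213282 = 0.12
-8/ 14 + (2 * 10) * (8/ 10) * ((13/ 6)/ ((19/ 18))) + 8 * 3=7484/ 133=56.27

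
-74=-74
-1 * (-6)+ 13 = 19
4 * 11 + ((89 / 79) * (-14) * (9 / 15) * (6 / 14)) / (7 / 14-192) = 6659744 / 151285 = 44.02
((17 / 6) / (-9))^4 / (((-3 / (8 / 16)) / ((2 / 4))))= -83521 / 102036672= -0.00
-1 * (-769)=769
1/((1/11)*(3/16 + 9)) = 176/147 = 1.20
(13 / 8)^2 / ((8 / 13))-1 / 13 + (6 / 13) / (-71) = 1988407 / 472576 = 4.21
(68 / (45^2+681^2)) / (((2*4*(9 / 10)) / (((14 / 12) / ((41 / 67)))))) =39865 / 1031250204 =0.00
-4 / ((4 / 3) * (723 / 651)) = -2.70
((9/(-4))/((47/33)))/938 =-297/176344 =-0.00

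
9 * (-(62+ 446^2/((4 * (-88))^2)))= -17732169/30976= -572.45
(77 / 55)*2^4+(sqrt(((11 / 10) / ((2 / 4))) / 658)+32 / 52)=sqrt(36190) / 3290+1496 / 65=23.07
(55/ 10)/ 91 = 11/ 182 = 0.06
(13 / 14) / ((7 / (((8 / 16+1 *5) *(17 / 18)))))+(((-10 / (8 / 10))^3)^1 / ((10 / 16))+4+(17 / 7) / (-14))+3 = -10998485 / 3528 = -3117.48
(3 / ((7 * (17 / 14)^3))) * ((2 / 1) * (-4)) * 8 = -75264 / 4913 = -15.32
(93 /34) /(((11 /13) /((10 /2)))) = 6045 /374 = 16.16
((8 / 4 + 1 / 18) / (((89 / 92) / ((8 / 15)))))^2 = 185395456 / 144360225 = 1.28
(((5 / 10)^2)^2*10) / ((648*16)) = 5 / 82944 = 0.00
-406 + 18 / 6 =-403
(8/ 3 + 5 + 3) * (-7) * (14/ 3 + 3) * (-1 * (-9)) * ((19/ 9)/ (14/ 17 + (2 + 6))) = -1232.66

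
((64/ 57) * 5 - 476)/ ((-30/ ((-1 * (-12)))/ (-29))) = -5456.48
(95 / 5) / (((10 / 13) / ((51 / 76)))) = 663 / 40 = 16.58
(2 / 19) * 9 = 18 / 19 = 0.95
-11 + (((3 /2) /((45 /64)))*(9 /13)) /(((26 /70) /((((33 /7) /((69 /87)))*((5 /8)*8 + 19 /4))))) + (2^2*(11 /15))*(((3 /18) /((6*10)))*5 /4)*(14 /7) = 35435389 /161460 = 219.47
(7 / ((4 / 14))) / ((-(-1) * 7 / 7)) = 49 / 2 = 24.50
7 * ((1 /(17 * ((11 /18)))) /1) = 126 /187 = 0.67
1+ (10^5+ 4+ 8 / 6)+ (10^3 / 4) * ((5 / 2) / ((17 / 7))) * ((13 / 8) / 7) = 40826959 / 408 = 100066.08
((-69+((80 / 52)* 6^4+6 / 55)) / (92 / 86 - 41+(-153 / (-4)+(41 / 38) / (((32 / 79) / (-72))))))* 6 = -53974667088 / 904099625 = -59.70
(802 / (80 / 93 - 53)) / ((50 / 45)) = -335637 / 24245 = -13.84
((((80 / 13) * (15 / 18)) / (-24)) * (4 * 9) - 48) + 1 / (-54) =-39109 / 702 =-55.71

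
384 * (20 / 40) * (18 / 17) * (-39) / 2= -67392 / 17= -3964.24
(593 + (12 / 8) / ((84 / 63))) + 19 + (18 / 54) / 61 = 897623 / 1464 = 613.13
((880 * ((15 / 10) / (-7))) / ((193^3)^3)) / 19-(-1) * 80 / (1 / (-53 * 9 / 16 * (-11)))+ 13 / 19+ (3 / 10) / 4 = 51858631229074088471775727327 / 1976639243139087798786760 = 26235.76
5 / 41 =0.12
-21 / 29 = -0.72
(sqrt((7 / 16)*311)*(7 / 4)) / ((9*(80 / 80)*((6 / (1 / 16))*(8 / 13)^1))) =0.04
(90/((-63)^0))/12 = 15/2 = 7.50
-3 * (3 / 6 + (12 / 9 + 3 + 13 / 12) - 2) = -47 / 4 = -11.75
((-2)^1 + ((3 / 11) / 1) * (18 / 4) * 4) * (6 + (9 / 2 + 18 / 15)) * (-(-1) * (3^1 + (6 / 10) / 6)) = 29016 / 275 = 105.51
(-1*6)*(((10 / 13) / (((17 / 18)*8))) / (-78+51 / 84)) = 3780 / 478907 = 0.01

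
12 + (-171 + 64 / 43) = -6773 / 43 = -157.51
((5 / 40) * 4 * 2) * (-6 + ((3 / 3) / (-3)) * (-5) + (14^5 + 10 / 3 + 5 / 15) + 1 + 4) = 537828.33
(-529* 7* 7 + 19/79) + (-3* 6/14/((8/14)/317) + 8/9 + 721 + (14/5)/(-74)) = -13633423043/526140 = -25912.16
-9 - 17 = -26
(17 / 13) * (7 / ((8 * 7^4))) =17 / 35672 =0.00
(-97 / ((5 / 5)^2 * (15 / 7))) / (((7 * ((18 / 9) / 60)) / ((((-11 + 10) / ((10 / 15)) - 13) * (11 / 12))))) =30943 / 12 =2578.58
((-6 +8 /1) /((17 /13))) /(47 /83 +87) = 1079 /61778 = 0.02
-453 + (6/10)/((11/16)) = -24867/55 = -452.13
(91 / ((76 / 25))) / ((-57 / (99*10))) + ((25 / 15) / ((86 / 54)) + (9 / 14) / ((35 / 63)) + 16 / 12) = -841644073 / 1629915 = -516.37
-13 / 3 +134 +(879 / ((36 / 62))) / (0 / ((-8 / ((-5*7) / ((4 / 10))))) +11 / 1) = 17641 / 66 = 267.29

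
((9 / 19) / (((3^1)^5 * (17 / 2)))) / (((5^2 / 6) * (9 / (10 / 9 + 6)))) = 256 / 5886675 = 0.00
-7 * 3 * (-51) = 1071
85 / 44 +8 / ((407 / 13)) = 3561 / 1628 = 2.19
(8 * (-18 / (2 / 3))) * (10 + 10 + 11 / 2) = -5508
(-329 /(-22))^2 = 108241 /484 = 223.64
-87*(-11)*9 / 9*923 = 883311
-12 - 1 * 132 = -144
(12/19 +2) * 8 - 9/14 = 5429/266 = 20.41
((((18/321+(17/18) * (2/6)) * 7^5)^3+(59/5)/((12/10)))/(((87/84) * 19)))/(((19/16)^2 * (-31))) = -41864424266115845643853184/148683617878903929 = -281567161.62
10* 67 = 670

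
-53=-53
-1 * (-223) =223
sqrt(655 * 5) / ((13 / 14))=70 * sqrt(131) / 13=61.63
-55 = -55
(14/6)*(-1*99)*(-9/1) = 2079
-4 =-4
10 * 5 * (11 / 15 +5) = 860 / 3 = 286.67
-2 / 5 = -0.40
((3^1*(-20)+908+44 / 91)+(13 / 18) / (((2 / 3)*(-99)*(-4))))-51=344858575 / 432432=797.49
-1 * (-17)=17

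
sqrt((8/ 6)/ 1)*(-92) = -184*sqrt(3)/ 3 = -106.23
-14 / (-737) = 14 / 737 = 0.02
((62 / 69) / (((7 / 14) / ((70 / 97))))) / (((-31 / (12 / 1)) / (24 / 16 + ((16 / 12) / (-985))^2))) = -2933963984 / 3896229555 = -0.75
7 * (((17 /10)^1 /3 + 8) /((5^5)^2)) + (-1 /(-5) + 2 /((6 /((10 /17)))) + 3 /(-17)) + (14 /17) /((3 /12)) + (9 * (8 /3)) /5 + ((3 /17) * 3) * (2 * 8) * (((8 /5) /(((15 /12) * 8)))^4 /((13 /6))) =538447535579 /64746093750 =8.32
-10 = -10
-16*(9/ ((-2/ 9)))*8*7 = 36288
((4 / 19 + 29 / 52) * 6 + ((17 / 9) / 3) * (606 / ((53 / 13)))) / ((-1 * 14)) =-3305611 / 471276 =-7.01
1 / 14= 0.07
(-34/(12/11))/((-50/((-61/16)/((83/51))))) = -193919/132800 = -1.46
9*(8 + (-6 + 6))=72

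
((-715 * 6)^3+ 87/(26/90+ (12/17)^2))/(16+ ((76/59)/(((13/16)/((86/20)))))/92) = -2458327761722666925/500489048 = -4911851261.37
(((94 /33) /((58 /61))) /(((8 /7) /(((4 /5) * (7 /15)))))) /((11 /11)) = 140483 /143550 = 0.98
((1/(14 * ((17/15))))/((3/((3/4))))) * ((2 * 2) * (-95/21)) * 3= -1425/1666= -0.86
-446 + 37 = -409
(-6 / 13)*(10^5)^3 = -6000000000000000 / 13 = -461538461538461.54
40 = 40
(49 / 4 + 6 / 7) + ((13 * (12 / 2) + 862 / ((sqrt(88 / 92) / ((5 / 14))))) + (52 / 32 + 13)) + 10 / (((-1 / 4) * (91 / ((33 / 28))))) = 536171 / 5096 + 2155 * sqrt(506) / 154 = 419.99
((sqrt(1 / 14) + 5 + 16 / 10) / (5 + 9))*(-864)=-14256 / 35 - 216*sqrt(14) / 49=-423.81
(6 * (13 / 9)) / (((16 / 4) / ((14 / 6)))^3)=1.72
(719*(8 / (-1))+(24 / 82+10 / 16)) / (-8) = 1886355 / 2624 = 718.89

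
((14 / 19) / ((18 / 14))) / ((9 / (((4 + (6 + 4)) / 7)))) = 196 / 1539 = 0.13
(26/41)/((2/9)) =117/41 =2.85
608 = 608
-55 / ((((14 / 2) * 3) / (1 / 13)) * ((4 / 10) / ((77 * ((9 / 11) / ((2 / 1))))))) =-825 / 52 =-15.87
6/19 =0.32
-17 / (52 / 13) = -17 / 4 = -4.25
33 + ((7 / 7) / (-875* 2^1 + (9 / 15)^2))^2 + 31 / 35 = 2269144267941 / 66964627835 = 33.89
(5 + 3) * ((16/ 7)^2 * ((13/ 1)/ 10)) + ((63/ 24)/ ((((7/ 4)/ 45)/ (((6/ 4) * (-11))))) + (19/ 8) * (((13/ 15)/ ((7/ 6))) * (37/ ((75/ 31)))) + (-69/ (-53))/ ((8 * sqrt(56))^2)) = -514795938683/ 498624000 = -1032.43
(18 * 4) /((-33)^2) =8 /121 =0.07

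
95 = 95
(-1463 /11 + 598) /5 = 93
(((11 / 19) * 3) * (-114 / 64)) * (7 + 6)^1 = -1287 / 32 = -40.22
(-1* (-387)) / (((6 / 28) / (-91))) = -164346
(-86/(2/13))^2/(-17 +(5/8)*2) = -1249924/63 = -19840.06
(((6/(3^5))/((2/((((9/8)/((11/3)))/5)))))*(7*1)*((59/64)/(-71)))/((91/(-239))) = 14101/77975040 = 0.00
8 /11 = 0.73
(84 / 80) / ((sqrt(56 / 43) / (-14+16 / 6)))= -17 * sqrt(602) / 40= -10.43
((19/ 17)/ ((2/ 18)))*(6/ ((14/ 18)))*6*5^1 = 2327.90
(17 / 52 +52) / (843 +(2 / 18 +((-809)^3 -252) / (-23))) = 563247 / 247803553556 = 0.00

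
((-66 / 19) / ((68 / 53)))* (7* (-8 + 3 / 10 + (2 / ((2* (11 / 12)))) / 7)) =923631 / 6460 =142.98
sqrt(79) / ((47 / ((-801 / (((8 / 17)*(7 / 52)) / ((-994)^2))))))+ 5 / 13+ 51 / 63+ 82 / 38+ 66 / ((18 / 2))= -2362572848.70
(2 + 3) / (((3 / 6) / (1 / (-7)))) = -10 / 7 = -1.43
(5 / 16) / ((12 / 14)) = 35 / 96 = 0.36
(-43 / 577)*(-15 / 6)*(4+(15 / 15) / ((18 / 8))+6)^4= 8393051320 / 3785697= 2217.04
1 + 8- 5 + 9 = 13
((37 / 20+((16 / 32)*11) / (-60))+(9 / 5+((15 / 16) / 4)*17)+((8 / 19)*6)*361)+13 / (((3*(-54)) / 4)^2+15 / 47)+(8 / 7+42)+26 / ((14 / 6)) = 973.84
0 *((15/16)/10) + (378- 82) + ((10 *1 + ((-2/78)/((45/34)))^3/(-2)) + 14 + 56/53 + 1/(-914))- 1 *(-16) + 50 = 101350684409156309/261850512192750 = 387.06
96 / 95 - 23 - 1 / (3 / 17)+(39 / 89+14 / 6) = -631198 / 25365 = -24.88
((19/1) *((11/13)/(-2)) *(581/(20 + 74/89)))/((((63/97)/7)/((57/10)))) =-19917634583/1446120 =-13773.15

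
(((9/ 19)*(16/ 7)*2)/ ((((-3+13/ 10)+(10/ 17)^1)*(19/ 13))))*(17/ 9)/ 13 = -92480/ 477603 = -0.19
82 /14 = 41 /7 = 5.86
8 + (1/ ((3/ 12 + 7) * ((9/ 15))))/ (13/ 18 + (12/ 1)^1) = 53248/ 6641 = 8.02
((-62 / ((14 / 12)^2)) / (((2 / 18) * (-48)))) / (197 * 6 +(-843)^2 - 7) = 837 / 69758752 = 0.00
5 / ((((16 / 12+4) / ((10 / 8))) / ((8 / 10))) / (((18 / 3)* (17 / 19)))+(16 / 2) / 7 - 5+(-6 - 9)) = -5355 / 19132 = -0.28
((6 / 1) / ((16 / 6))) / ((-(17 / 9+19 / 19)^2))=-729 / 2704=-0.27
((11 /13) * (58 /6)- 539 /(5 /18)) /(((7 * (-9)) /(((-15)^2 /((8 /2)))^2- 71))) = 18646613887 /196560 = 94864.74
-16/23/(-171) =16/3933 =0.00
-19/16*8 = -19/2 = -9.50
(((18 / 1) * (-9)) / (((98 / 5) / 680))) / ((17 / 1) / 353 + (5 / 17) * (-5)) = 206584425 / 52283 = 3951.27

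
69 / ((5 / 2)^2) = 276 / 25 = 11.04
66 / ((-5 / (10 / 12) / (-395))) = 4345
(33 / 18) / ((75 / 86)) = 473 / 225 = 2.10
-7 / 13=-0.54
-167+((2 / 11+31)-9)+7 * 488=35983 / 11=3271.18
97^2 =9409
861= 861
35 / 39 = 0.90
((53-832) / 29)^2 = 721.57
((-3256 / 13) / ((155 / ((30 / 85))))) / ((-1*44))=444 / 34255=0.01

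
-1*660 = -660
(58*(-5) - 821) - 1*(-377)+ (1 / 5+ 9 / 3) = -3654 / 5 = -730.80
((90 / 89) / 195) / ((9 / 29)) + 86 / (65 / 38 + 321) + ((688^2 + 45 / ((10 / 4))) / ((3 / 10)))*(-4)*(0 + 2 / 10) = -17909856793418 / 14188291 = -1262298.38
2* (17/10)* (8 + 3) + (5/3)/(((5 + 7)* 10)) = 13469/360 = 37.41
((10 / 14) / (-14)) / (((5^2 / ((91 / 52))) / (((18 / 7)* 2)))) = -9 / 490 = -0.02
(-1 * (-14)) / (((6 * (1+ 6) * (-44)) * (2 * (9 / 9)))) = -1 / 264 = -0.00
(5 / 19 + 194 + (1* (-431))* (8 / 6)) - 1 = -21740 / 57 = -381.40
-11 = -11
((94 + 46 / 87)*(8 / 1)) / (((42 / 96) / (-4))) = -4210688 / 609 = -6914.10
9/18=1/2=0.50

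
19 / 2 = 9.50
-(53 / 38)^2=-2809 / 1444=-1.95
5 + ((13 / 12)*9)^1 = 59 / 4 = 14.75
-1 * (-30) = 30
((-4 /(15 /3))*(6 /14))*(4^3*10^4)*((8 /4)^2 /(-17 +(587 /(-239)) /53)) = 38913024000 /755741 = 51489.89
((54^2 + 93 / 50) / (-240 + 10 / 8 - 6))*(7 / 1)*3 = -557046 / 2225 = -250.36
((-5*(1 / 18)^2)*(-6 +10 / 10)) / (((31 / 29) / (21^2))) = 31.83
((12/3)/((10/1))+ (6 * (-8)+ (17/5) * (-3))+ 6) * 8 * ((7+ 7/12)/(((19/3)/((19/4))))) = -23569/10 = -2356.90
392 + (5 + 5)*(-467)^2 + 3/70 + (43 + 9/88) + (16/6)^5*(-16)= 1630976184581/748440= 2179167.58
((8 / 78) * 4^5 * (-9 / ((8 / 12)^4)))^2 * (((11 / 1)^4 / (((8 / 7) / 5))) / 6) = 41313313198080 / 169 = 244457474544.85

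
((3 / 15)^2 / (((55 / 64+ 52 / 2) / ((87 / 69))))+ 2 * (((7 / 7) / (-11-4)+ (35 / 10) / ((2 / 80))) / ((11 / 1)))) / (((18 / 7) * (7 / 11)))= 138323813 / 8895825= 15.55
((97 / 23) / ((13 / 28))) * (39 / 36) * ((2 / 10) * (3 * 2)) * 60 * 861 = 14030856 / 23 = 610037.22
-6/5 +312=1554/5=310.80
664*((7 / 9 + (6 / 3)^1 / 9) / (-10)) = -332 / 5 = -66.40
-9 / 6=-3 / 2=-1.50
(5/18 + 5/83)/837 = 505/1250478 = 0.00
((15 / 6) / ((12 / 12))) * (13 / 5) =13 / 2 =6.50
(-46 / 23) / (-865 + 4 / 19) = 38 / 16431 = 0.00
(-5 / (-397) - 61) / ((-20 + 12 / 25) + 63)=-605300 / 431539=-1.40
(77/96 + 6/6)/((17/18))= 519/272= 1.91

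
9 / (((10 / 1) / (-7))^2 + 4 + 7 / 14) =1.38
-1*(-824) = 824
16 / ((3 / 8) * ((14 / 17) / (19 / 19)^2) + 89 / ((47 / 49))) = 51136 / 297535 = 0.17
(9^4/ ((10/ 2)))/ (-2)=-6561/ 10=-656.10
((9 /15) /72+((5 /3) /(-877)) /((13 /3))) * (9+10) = 205219 /1368120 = 0.15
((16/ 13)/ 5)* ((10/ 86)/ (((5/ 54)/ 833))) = 719712/ 2795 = 257.50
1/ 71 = 0.01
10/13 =0.77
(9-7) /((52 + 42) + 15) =2 /109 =0.02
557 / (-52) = -557 / 52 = -10.71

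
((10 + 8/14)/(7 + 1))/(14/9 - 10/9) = 333/112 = 2.97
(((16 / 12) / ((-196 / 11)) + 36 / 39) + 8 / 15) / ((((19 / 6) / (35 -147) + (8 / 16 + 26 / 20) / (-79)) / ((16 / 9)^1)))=-533954048 / 11099907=-48.10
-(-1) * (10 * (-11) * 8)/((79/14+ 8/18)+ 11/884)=-49008960/339707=-144.27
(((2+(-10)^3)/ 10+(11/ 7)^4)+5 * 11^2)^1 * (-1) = -6138131/ 12005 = -511.30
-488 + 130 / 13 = -478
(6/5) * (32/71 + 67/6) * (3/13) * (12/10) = 89082/23075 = 3.86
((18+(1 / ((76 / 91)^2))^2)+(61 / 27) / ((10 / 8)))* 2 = 98468078359 / 2251946880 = 43.73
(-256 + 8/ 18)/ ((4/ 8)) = -4600/ 9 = -511.11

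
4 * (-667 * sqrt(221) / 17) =-2668 * sqrt(221) / 17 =-2333.10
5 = 5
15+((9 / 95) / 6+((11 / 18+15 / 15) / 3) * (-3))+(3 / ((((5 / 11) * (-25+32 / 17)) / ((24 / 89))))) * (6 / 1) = 12.94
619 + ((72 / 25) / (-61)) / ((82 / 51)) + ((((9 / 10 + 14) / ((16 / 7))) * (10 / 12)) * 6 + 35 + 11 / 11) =1375678823 / 2000800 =687.56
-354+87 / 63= -7405 / 21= -352.62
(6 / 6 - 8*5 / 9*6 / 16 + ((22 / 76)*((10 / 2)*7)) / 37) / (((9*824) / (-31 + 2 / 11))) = 187241 / 114695856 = 0.00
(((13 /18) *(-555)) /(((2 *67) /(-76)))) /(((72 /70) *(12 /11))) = 17592575 /86832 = 202.60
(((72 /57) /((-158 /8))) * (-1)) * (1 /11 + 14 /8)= 1944 /16511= 0.12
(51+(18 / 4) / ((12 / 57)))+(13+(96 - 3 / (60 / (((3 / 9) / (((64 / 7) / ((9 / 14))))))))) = 464317 / 2560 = 181.37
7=7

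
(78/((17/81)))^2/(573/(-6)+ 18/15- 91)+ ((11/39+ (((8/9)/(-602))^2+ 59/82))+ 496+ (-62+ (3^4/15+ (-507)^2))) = 5377975220192501524189/20946838348300410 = 256744.01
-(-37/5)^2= -1369/25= -54.76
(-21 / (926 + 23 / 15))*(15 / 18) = -525 / 27826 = -0.02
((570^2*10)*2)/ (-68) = -1624500/ 17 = -95558.82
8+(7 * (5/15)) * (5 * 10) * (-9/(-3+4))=-1042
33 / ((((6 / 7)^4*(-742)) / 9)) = -3773 / 5088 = -0.74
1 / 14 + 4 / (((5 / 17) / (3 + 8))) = 10477 / 70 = 149.67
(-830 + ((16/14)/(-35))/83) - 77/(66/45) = -882.50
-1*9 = -9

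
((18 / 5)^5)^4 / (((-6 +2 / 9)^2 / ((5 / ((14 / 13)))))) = 32268972922752572879044608 / 1735687255859375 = 18591467335.96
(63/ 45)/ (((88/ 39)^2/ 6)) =31941/ 19360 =1.65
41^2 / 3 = 1681 / 3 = 560.33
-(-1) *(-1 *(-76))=76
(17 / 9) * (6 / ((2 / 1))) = 5.67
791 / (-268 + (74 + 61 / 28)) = -22148 / 5371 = -4.12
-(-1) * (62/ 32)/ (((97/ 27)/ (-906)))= -379161/ 776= -488.61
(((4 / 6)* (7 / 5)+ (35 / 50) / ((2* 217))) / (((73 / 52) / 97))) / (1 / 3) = 2192879 / 11315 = 193.80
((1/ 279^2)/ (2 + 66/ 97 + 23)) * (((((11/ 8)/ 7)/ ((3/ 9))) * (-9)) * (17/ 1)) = -18139/ 402166968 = -0.00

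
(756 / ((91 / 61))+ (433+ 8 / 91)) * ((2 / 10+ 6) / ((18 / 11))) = 249271 / 70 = 3561.01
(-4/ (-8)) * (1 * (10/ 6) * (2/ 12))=5/ 36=0.14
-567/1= -567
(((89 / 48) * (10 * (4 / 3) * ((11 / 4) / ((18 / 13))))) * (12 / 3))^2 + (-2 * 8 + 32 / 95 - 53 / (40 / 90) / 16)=1537854896633 / 39890880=38551.54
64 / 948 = 16 / 237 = 0.07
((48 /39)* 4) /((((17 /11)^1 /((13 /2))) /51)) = 1056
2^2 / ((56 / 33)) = 33 / 14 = 2.36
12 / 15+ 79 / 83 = 727 / 415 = 1.75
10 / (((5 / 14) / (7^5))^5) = 1442517778604304517623247936 / 625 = 2308028445766887228197197.00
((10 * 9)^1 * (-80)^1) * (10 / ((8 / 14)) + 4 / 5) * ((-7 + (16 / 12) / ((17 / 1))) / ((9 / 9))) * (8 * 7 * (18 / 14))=1116270720 / 17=65662983.53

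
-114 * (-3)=342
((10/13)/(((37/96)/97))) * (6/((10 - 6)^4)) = 4365/962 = 4.54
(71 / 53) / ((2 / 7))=497 / 106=4.69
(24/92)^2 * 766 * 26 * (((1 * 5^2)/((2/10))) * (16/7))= 1433952000/3703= 387240.62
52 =52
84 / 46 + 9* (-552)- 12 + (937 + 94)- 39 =-91682 / 23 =-3986.17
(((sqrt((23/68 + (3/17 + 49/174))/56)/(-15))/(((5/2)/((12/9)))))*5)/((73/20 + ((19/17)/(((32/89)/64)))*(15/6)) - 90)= -4*sqrt(1990734)/109417203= -0.00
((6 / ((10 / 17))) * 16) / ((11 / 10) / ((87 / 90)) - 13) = -2958 / 215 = -13.76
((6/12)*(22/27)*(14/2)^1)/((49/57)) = 209/63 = 3.32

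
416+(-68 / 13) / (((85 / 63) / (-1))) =27292 / 65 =419.88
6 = 6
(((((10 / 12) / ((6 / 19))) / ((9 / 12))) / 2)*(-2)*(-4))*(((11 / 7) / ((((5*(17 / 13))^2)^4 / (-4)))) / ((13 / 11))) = -2308141449328 / 103001418464765625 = -0.00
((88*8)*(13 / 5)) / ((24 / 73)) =83512 / 15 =5567.47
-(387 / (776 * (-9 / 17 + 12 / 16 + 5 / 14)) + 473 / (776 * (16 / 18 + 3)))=-1523619 / 1493800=-1.02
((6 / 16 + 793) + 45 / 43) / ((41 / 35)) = 9564835 / 14104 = 678.16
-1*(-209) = 209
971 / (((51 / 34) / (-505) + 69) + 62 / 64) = 15691360 / 1130647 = 13.88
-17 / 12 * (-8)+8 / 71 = 2438 / 213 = 11.45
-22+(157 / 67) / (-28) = -41429 / 1876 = -22.08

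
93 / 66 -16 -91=-2323 / 22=-105.59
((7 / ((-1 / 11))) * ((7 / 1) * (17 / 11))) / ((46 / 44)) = -18326 / 23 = -796.78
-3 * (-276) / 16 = 207 / 4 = 51.75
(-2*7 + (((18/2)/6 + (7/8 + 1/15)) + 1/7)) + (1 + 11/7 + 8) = -709/840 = -0.84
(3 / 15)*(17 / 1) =17 / 5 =3.40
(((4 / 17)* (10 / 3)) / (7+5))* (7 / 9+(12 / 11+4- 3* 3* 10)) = -83290 / 15147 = -5.50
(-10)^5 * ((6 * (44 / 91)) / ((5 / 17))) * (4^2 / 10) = -143616000 / 91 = -1578197.80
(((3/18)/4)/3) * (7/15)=7/1080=0.01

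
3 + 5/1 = 8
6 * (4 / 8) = 3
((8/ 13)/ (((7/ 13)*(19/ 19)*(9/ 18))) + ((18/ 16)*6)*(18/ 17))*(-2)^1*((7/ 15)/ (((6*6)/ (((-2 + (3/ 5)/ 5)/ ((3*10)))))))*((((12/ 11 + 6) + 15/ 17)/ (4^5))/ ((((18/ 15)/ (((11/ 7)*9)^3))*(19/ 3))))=0.04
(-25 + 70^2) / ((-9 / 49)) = -79625 / 3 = -26541.67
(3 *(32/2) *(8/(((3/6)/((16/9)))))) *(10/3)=40960/9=4551.11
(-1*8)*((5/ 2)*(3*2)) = -120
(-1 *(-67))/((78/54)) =46.38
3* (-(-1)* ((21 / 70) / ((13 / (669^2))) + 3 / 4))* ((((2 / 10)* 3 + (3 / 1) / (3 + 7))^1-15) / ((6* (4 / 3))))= -1135992303 / 20800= -54615.01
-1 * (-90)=90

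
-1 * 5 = -5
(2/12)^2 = 1/36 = 0.03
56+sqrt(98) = 7 * sqrt(2)+56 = 65.90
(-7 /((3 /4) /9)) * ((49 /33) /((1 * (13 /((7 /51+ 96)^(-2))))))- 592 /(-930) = 1015880718172 /1598500501455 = 0.64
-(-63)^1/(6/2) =21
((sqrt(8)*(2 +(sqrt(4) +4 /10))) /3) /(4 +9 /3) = 44*sqrt(2) /105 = 0.59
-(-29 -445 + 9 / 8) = 3783 / 8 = 472.88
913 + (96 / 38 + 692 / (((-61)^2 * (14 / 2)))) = 453100713 / 494893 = 915.55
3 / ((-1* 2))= -3 / 2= -1.50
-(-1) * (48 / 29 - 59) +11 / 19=-31278 / 551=-56.77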